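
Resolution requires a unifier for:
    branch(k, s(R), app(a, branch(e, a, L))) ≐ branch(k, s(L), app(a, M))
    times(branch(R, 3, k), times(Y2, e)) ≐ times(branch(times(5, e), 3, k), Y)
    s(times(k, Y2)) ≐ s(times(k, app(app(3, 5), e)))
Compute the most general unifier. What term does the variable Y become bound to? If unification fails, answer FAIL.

Decompose branch/3: k ≐ k,  s(R) ≐ s(L),  app(a, branch(e, a, L)) ≐ app(a, M).
Delete trivial equation k ≐ k.
Decompose s/1: R ≐ L.
Bind R := L; substituting into the one remaining equation that mentions R gives: times(branch(L, 3, k), times(Y2, e)) ≐ times(branch(times(5, e), 3, k), Y).
Decompose app/2: a ≐ a,  branch(e, a, L) ≐ M.
Delete trivial equation a ≐ a.
Bind M := branch(e, a, L); no other remaining equation mentions M.
Decompose times/2: branch(L, 3, k) ≐ branch(times(5, e), 3, k),  times(Y2, e) ≐ Y.
Decompose branch/3: L ≐ times(5, e),  3 ≐ 3,  k ≐ k.
Bind L := times(5, e); no other remaining equation mentions L. Substituting into the earlier bindings gives R := times(5, e), M := branch(e, a, times(5, e)).
Delete trivial equation 3 ≐ 3.
Delete trivial equation k ≐ k.
Bind Y := times(Y2, e); no other remaining equation mentions Y.
Decompose s/1: times(k, Y2) ≐ times(k, app(app(3, 5), e)).
Decompose times/2: k ≐ k,  Y2 ≐ app(app(3, 5), e).
Delete trivial equation k ≐ k.
Bind Y2 := app(app(3, 5), e). Substituting into the earlier binding gives Y := times(app(app(3, 5), e), e).
MGU = { R := times(5, e), M := branch(e, a, times(5, e)), L := times(5, e), Y := times(app(app(3, 5), e), e), Y2 := app(app(3, 5), e) }, so Y := times(app(app(3, 5), e), e).

times(app(app(3, 5), e), e)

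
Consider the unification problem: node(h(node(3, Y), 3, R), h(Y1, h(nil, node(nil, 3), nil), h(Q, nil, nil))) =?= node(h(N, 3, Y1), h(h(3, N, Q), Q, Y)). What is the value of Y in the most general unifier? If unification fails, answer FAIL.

Decompose node/2: h(node(3, Y), 3, R) =?= h(N, 3, Y1),  h(Y1, h(nil, node(nil, 3), nil), h(Q, nil, nil)) =?= h(h(3, N, Q), Q, Y).
Decompose h/3: node(3, Y) =?= N,  3 =?= 3,  R =?= Y1.
Bind N := node(3, Y); substituting into the one remaining equation that mentions N gives: h(Y1, h(nil, node(nil, 3), nil), h(Q, nil, nil)) =?= h(h(3, node(3, Y), Q), Q, Y).
Delete trivial equation 3 =?= 3.
Bind R := Y1; no other remaining equation mentions R.
Decompose h/3: Y1 =?= h(3, node(3, Y), Q),  h(nil, node(nil, 3), nil) =?= Q,  h(Q, nil, nil) =?= Y.
Bind Y1 := h(3, node(3, Y), Q); no other remaining equation mentions Y1. Substituting into the earlier binding gives R := h(3, node(3, Y), Q).
Bind Q := h(nil, node(nil, 3), nil); substituting into the remaining equation gives: h(h(nil, node(nil, 3), nil), nil, nil) =?= Y. Substituting into the earlier bindings gives R := h(3, node(3, Y), h(nil, node(nil, 3), nil)), Y1 := h(3, node(3, Y), h(nil, node(nil, 3), nil)).
Bind Y := h(h(nil, node(nil, 3), nil), nil, nil). Substituting into the earlier bindings gives N := node(3, h(h(nil, node(nil, 3), nil), nil, nil)), R := h(3, node(3, h(h(nil, node(nil, 3), nil), nil, nil)), h(nil, node(nil, 3), nil)), Y1 := h(3, node(3, h(h(nil, node(nil, 3), nil), nil, nil)), h(nil, node(nil, 3), nil)).
MGU = { N := node(3, h(h(nil, node(nil, 3), nil), nil, nil)), R := h(3, node(3, h(h(nil, node(nil, 3), nil), nil, nil)), h(nil, node(nil, 3), nil)), Y1 := h(3, node(3, h(h(nil, node(nil, 3), nil), nil, nil)), h(nil, node(nil, 3), nil)), Q := h(nil, node(nil, 3), nil), Y := h(h(nil, node(nil, 3), nil), nil, nil) }, so Y := h(h(nil, node(nil, 3), nil), nil, nil).

h(h(nil, node(nil, 3), nil), nil, nil)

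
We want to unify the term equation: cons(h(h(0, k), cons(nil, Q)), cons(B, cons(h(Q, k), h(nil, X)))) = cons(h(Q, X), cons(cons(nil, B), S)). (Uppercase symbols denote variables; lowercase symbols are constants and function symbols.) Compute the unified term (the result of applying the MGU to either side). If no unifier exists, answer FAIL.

FAIL

Decompose cons/2: h(h(0, k), cons(nil, Q)) = h(Q, X),  cons(B, cons(h(Q, k), h(nil, X))) = cons(cons(nil, B), S).
Decompose h/2: h(0, k) = Q,  cons(nil, Q) = X.
Bind Q := h(0, k); substituting into the remaining equations gives: cons(nil, h(0, k)) = X,  cons(B, cons(h(h(0, k), k), h(nil, X))) = cons(cons(nil, B), S).
Bind X := cons(nil, h(0, k)); substituting into the remaining equation gives: cons(B, cons(h(h(0, k), k), h(nil, cons(nil, h(0, k))))) = cons(cons(nil, B), S).
Decompose cons/2: B = cons(nil, B),  cons(h(h(0, k), k), h(nil, cons(nil, h(0, k)))) = S.
Occurs check fails: B occurs in cons(nil, B); the equation B = cons(nil, B) has no finite solution.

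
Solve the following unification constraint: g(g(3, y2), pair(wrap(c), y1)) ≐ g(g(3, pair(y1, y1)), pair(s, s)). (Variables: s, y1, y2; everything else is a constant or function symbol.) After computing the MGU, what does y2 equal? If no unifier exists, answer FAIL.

pair(wrap(c), wrap(c))

Decompose g/2: g(3, y2) ≐ g(3, pair(y1, y1)),  pair(wrap(c), y1) ≐ pair(s, s).
Decompose g/2: 3 ≐ 3,  y2 ≐ pair(y1, y1).
Delete trivial equation 3 ≐ 3.
Bind y2 := pair(y1, y1); no other remaining equation mentions y2.
Decompose pair/2: wrap(c) ≐ s,  y1 ≐ s.
Bind s := wrap(c); substituting into the remaining equation gives: y1 ≐ wrap(c).
Bind y1 := wrap(c). Substituting into the earlier binding gives y2 := pair(wrap(c), wrap(c)).
MGU = { y2 ↦ pair(wrap(c), wrap(c)), s ↦ wrap(c), y1 ↦ wrap(c) }, so y2 ↦ pair(wrap(c), wrap(c)).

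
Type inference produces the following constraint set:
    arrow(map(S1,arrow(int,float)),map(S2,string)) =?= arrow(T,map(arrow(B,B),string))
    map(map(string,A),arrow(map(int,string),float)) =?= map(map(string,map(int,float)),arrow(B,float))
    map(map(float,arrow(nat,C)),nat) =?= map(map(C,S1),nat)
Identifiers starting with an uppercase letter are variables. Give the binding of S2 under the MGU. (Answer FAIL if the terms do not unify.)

arrow(map(int,string),map(int,string))

Decompose arrow/2: map(S1,arrow(int,float)) =?= T,  map(S2,string) =?= map(arrow(B,B),string).
Bind T := map(S1,arrow(int,float)); no other remaining equation mentions T.
Decompose map/2: S2 =?= arrow(B,B),  string =?= string.
Bind S2 := arrow(B,B); no other remaining equation mentions S2.
Delete trivial equation string =?= string.
Decompose map/2: map(string,A) =?= map(string,map(int,float)),  arrow(map(int,string),float) =?= arrow(B,float).
Decompose map/2: string =?= string,  A =?= map(int,float).
Delete trivial equation string =?= string.
Bind A := map(int,float); no other remaining equation mentions A.
Decompose arrow/2: map(int,string) =?= B,  float =?= float.
Bind B := map(int,string); no other remaining equation mentions B. Substituting into the earlier binding gives S2 := arrow(map(int,string),map(int,string)).
Delete trivial equation float =?= float.
Decompose map/2: map(float,arrow(nat,C)) =?= map(C,S1),  nat =?= nat.
Decompose map/2: float =?= C,  arrow(nat,C) =?= S1.
Bind C := float; substituting into the one remaining equation that mentions C gives: arrow(nat,float) =?= S1.
Bind S1 := arrow(nat,float); no other remaining equation mentions S1. Substituting into the earlier binding gives T := map(arrow(nat,float),arrow(int,float)).
Delete trivial equation nat =?= nat.
MGU = { T ↦ map(arrow(nat,float),arrow(int,float)), S2 ↦ arrow(map(int,string),map(int,string)), A ↦ map(int,float), B ↦ map(int,string), C ↦ float, S1 ↦ arrow(nat,float) }, so S2 ↦ arrow(map(int,string),map(int,string)).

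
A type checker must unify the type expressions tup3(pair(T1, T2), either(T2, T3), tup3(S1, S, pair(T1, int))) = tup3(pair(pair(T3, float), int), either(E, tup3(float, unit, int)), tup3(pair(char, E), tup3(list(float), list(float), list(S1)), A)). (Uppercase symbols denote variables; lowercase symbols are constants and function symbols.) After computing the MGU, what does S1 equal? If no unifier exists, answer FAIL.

pair(char, int)

Decompose tup3/3: pair(T1, T2) = pair(pair(T3, float), int),  either(T2, T3) = either(E, tup3(float, unit, int)),  tup3(S1, S, pair(T1, int)) = tup3(pair(char, E), tup3(list(float), list(float), list(S1)), A).
Decompose pair/2: T1 = pair(T3, float),  T2 = int.
Bind T1 := pair(T3, float); substituting into the one remaining equation that mentions T1 gives: tup3(S1, S, pair(pair(T3, float), int)) = tup3(pair(char, E), tup3(list(float), list(float), list(S1)), A).
Bind T2 := int; substituting into the one remaining equation that mentions T2 gives: either(int, T3) = either(E, tup3(float, unit, int)).
Decompose either/2: int = E,  T3 = tup3(float, unit, int).
Bind E := int; substituting into the one remaining equation that mentions E gives: tup3(S1, S, pair(pair(T3, float), int)) = tup3(pair(char, int), tup3(list(float), list(float), list(S1)), A).
Bind T3 := tup3(float, unit, int); substituting into the remaining equation gives: tup3(S1, S, pair(pair(tup3(float, unit, int), float), int)) = tup3(pair(char, int), tup3(list(float), list(float), list(S1)), A). Substituting into the earlier binding gives T1 := pair(tup3(float, unit, int), float).
Decompose tup3/3: S1 = pair(char, int),  S = tup3(list(float), list(float), list(S1)),  pair(pair(tup3(float, unit, int), float), int) = A.
Bind S1 := pair(char, int); substituting into the one remaining equation that mentions S1 gives: S = tup3(list(float), list(float), list(pair(char, int))).
Bind S := tup3(list(float), list(float), list(pair(char, int))); no other remaining equation mentions S.
Bind A := pair(pair(tup3(float, unit, int), float), int).
MGU = { T1 ↦ pair(tup3(float, unit, int), float), T2 ↦ int, E ↦ int, T3 ↦ tup3(float, unit, int), S1 ↦ pair(char, int), S ↦ tup3(list(float), list(float), list(pair(char, int))), A ↦ pair(pair(tup3(float, unit, int), float), int) }, so S1 ↦ pair(char, int).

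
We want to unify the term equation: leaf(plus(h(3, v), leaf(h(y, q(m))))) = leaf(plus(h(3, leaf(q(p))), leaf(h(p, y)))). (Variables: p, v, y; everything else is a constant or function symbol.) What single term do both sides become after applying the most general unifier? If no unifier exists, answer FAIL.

Decompose leaf/1: plus(h(3, v), leaf(h(y, q(m)))) = plus(h(3, leaf(q(p))), leaf(h(p, y))).
Decompose plus/2: h(3, v) = h(3, leaf(q(p))),  leaf(h(y, q(m))) = leaf(h(p, y)).
Decompose h/2: 3 = 3,  v = leaf(q(p)).
Delete trivial equation 3 = 3.
Bind v := leaf(q(p)); no other remaining equation mentions v.
Decompose leaf/1: h(y, q(m)) = h(p, y).
Decompose h/2: y = p,  q(m) = y.
Bind y := p; substituting into the remaining equation gives: q(m) = p.
Bind p := q(m). Substituting into the earlier bindings gives v := leaf(q(q(m))), y := q(m).
Applying the MGU to either side gives leaf(plus(h(3, leaf(q(q(m)))), leaf(h(q(m), q(m))))).

leaf(plus(h(3, leaf(q(q(m)))), leaf(h(q(m), q(m)))))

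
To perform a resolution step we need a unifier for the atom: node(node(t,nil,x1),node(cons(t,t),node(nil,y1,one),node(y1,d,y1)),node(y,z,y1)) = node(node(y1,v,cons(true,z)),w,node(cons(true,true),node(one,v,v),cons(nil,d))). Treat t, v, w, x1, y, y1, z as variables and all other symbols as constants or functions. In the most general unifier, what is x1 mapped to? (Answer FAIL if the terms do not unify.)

Decompose node/3: node(t,nil,x1) = node(y1,v,cons(true,z)),  node(cons(t,t),node(nil,y1,one),node(y1,d,y1)) = w,  node(y,z,y1) = node(cons(true,true),node(one,v,v),cons(nil,d)).
Decompose node/3: t = y1,  nil = v,  x1 = cons(true,z).
Bind t := y1; substituting into the one remaining equation that mentions t gives: node(cons(y1,y1),node(nil,y1,one),node(y1,d,y1)) = w.
Bind v := nil; substituting into the one remaining equation that mentions v gives: node(y,z,y1) = node(cons(true,true),node(one,nil,nil),cons(nil,d)).
Bind x1 := cons(true,z); no other remaining equation mentions x1.
Bind w := node(cons(y1,y1),node(nil,y1,one),node(y1,d,y1)); no other remaining equation mentions w.
Decompose node/3: y = cons(true,true),  z = node(one,nil,nil),  y1 = cons(nil,d).
Bind y := cons(true,true); no other remaining equation mentions y.
Bind z := node(one,nil,nil); no other remaining equation mentions z. Substituting into the earlier binding gives x1 := cons(true,node(one,nil,nil)).
Bind y1 := cons(nil,d). Substituting into the earlier bindings gives t := cons(nil,d), w := node(cons(cons(nil,d),cons(nil,d)),node(nil,cons(nil,d),one),node(cons(nil,d),d,cons(nil,d))).
MGU = { t -> cons(nil,d), v -> nil, x1 -> cons(true,node(one,nil,nil)), w -> node(cons(cons(nil,d),cons(nil,d)),node(nil,cons(nil,d),one),node(cons(nil,d),d,cons(nil,d))), y -> cons(true,true), z -> node(one,nil,nil), y1 -> cons(nil,d) }, so x1 -> cons(true,node(one,nil,nil)).

cons(true,node(one,nil,nil))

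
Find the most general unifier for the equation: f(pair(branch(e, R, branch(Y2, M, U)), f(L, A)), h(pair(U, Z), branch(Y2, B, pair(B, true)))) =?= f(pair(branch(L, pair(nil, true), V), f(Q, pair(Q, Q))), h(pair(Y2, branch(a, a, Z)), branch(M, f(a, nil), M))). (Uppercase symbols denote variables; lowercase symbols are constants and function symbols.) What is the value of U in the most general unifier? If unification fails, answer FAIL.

Decompose f/2: pair(branch(e, R, branch(Y2, M, U)), f(L, A)) =?= pair(branch(L, pair(nil, true), V), f(Q, pair(Q, Q))),  h(pair(U, Z), branch(Y2, B, pair(B, true))) =?= h(pair(Y2, branch(a, a, Z)), branch(M, f(a, nil), M)).
Decompose pair/2: branch(e, R, branch(Y2, M, U)) =?= branch(L, pair(nil, true), V),  f(L, A) =?= f(Q, pair(Q, Q)).
Decompose branch/3: e =?= L,  R =?= pair(nil, true),  branch(Y2, M, U) =?= V.
Bind L := e; substituting into the one remaining equation that mentions L gives: f(e, A) =?= f(Q, pair(Q, Q)).
Bind R := pair(nil, true); no other remaining equation mentions R.
Bind V := branch(Y2, M, U); no other remaining equation mentions V.
Decompose f/2: e =?= Q,  A =?= pair(Q, Q).
Bind Q := e; substituting into the one remaining equation that mentions Q gives: A =?= pair(e, e).
Bind A := pair(e, e); no other remaining equation mentions A.
Decompose h/2: pair(U, Z) =?= pair(Y2, branch(a, a, Z)),  branch(Y2, B, pair(B, true)) =?= branch(M, f(a, nil), M).
Decompose pair/2: U =?= Y2,  Z =?= branch(a, a, Z).
Bind U := Y2; no other remaining equation mentions U. Substituting into the earlier binding gives V := branch(Y2, M, Y2).
Occurs check fails: Z occurs in branch(a, a, Z); the equation Z =?= branch(a, a, Z) has no finite solution.

FAIL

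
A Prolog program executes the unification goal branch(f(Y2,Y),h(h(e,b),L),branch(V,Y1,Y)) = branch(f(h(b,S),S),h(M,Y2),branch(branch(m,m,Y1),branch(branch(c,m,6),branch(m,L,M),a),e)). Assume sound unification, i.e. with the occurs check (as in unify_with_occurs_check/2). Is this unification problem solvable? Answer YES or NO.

YES

Decompose branch/3: f(Y2,Y) = f(h(b,S),S),  h(h(e,b),L) = h(M,Y2),  branch(V,Y1,Y) = branch(branch(m,m,Y1),branch(branch(c,m,6),branch(m,L,M),a),e).
Decompose f/2: Y2 = h(b,S),  Y = S.
Bind Y2 := h(b,S); substituting into the one remaining equation that mentions Y2 gives: h(h(e,b),L) = h(M,h(b,S)).
Bind Y := S; substituting into the one remaining equation that mentions Y gives: branch(V,Y1,S) = branch(branch(m,m,Y1),branch(branch(c,m,6),branch(m,L,M),a),e).
Decompose h/2: h(e,b) = M,  L = h(b,S).
Bind M := h(e,b); substituting into the one remaining equation that mentions M gives: branch(V,Y1,S) = branch(branch(m,m,Y1),branch(branch(c,m,6),branch(m,L,h(e,b)),a),e).
Bind L := h(b,S); substituting into the remaining equation gives: branch(V,Y1,S) = branch(branch(m,m,Y1),branch(branch(c,m,6),branch(m,h(b,S),h(e,b)),a),e).
Decompose branch/3: V = branch(m,m,Y1),  Y1 = branch(branch(c,m,6),branch(m,h(b,S),h(e,b)),a),  S = e.
Bind V := branch(m,m,Y1); no other remaining equation mentions V.
Bind Y1 := branch(branch(c,m,6),branch(m,h(b,S),h(e,b)),a); no other remaining equation mentions Y1. Substituting into the earlier binding gives V := branch(m,m,branch(branch(c,m,6),branch(m,h(b,S),h(e,b)),a)).
Bind S := e. Substituting into the earlier bindings gives Y2 := h(b,e), Y := e, L := h(b,e), V := branch(m,m,branch(branch(c,m,6),branch(m,h(b,e),h(e,b)),a)), Y1 := branch(branch(c,m,6),branch(m,h(b,e),h(e,b)),a).
No equations remain and no clash or occurs-check failure arose, so a unifier exists.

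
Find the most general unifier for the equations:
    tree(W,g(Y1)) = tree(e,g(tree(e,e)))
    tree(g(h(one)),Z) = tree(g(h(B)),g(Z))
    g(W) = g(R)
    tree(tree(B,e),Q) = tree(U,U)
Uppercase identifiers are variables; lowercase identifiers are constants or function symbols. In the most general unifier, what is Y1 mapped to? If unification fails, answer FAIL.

FAIL

Decompose tree/2: W = e,  g(Y1) = g(tree(e,e)).
Bind W := e; substituting into the one remaining equation that mentions W gives: g(e) = g(R).
Decompose g/1: Y1 = tree(e,e).
Bind Y1 := tree(e,e); no other remaining equation mentions Y1.
Decompose tree/2: g(h(one)) = g(h(B)),  Z = g(Z).
Decompose g/1: h(one) = h(B).
Decompose h/1: one = B.
Bind B := one; substituting into the one remaining equation that mentions B gives: tree(tree(one,e),Q) = tree(U,U).
Occurs check fails: Z occurs in g(Z); the equation Z = g(Z) has no finite solution.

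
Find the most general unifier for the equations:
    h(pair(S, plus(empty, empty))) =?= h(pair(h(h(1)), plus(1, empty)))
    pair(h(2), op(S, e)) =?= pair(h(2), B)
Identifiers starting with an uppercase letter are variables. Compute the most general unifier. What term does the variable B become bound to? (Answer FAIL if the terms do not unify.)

FAIL

Decompose h/1: pair(S, plus(empty, empty)) =?= pair(h(h(1)), plus(1, empty)).
Decompose pair/2: S =?= h(h(1)),  plus(empty, empty) =?= plus(1, empty).
Bind S := h(h(1)); substituting into the one remaining equation that mentions S gives: pair(h(2), op(h(h(1)), e)) =?= pair(h(2), B).
Decompose plus/2: empty =?= 1,  empty =?= empty.
Clash: constants empty and 1 differ; no unifier exists.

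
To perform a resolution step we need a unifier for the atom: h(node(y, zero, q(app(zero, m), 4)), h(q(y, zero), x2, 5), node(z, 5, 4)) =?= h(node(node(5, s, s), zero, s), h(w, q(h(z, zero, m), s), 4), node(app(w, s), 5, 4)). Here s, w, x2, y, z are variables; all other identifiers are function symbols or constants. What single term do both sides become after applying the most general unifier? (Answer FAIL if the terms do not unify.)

FAIL

Decompose h/3: node(y, zero, q(app(zero, m), 4)) =?= node(node(5, s, s), zero, s),  h(q(y, zero), x2, 5) =?= h(w, q(h(z, zero, m), s), 4),  node(z, 5, 4) =?= node(app(w, s), 5, 4).
Decompose node/3: y =?= node(5, s, s),  zero =?= zero,  q(app(zero, m), 4) =?= s.
Bind y := node(5, s, s); substituting into the one remaining equation that mentions y gives: h(q(node(5, s, s), zero), x2, 5) =?= h(w, q(h(z, zero, m), s), 4).
Delete trivial equation zero =?= zero.
Bind s := q(app(zero, m), 4); substituting into the remaining equations gives: h(q(node(5, q(app(zero, m), 4), q(app(zero, m), 4)), zero), x2, 5) =?= h(w, q(h(z, zero, m), q(app(zero, m), 4)), 4),  node(z, 5, 4) =?= node(app(w, q(app(zero, m), 4)), 5, 4). Substituting into the earlier binding gives y := node(5, q(app(zero, m), 4), q(app(zero, m), 4)).
Decompose h/3: q(node(5, q(app(zero, m), 4), q(app(zero, m), 4)), zero) =?= w,  x2 =?= q(h(z, zero, m), q(app(zero, m), 4)),  5 =?= 4.
Bind w := q(node(5, q(app(zero, m), 4), q(app(zero, m), 4)), zero); substituting into the one remaining equation that mentions w gives: node(z, 5, 4) =?= node(app(q(node(5, q(app(zero, m), 4), q(app(zero, m), 4)), zero), q(app(zero, m), 4)), 5, 4).
Bind x2 := q(h(z, zero, m), q(app(zero, m), 4)); no other remaining equation mentions x2.
Clash: constants 5 and 4 differ; no unifier exists.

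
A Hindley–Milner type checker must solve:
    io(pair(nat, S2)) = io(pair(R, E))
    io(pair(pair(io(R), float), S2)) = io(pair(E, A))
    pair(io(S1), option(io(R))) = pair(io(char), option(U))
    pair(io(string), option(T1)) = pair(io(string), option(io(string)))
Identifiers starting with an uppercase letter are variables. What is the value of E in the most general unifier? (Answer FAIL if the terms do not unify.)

Decompose io/1: pair(nat, S2) = pair(R, E).
Decompose pair/2: nat = R,  S2 = E.
Bind R := nat; substituting into the 2 remaining equations that mention R gives: io(pair(pair(io(nat), float), S2)) = io(pair(E, A)),  pair(io(S1), option(io(nat))) = pair(io(char), option(U)).
Bind S2 := E; substituting into the one remaining equation that mentions S2 gives: io(pair(pair(io(nat), float), E)) = io(pair(E, A)).
Decompose io/1: pair(pair(io(nat), float), E) = pair(E, A).
Decompose pair/2: pair(io(nat), float) = E,  E = A.
Bind E := pair(io(nat), float); substituting into the one remaining equation that mentions E gives: pair(io(nat), float) = A. Substituting into the earlier binding gives S2 := pair(io(nat), float).
Bind A := pair(io(nat), float); no other remaining equation mentions A.
Decompose pair/2: io(S1) = io(char),  option(io(nat)) = option(U).
Decompose io/1: S1 = char.
Bind S1 := char; no other remaining equation mentions S1.
Decompose option/1: io(nat) = U.
Bind U := io(nat); no other remaining equation mentions U.
Decompose pair/2: io(string) = io(string),  option(T1) = option(io(string)).
Delete trivial equation io(string) = io(string).
Decompose option/1: T1 = io(string).
Bind T1 := io(string).
MGU = { R -> nat, S2 -> pair(io(nat), float), E -> pair(io(nat), float), A -> pair(io(nat), float), S1 -> char, U -> io(nat), T1 -> io(string) }, so E -> pair(io(nat), float).

pair(io(nat), float)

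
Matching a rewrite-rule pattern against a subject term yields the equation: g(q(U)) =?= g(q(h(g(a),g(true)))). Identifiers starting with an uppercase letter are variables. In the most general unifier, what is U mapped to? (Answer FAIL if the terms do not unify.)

Decompose g/1: q(U) =?= q(h(g(a),g(true))).
Decompose q/1: U =?= h(g(a),g(true)).
Bind U := h(g(a),g(true)).
MGU = { U ↦ h(g(a),g(true)) }, so U ↦ h(g(a),g(true)).

h(g(a),g(true))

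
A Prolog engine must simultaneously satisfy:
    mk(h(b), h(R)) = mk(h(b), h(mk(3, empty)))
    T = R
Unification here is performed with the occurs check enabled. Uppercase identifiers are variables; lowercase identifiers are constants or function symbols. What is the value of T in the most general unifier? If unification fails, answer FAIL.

mk(3, empty)

Decompose mk/2: h(b) = h(b),  h(R) = h(mk(3, empty)).
Delete trivial equation h(b) = h(b).
Decompose h/1: R = mk(3, empty).
Bind R := mk(3, empty); substituting into the remaining equation gives: T = mk(3, empty).
Bind T := mk(3, empty).
MGU = { R ↦ mk(3, empty), T ↦ mk(3, empty) }, so T ↦ mk(3, empty).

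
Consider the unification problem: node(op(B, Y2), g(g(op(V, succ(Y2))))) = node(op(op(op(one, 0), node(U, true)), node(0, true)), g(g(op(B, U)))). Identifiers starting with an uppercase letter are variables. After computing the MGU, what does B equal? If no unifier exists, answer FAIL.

Decompose node/2: op(B, Y2) = op(op(op(one, 0), node(U, true)), node(0, true)),  g(g(op(V, succ(Y2)))) = g(g(op(B, U))).
Decompose op/2: B = op(op(one, 0), node(U, true)),  Y2 = node(0, true).
Bind B := op(op(one, 0), node(U, true)); substituting into the one remaining equation that mentions B gives: g(g(op(V, succ(Y2)))) = g(g(op(op(op(one, 0), node(U, true)), U))).
Bind Y2 := node(0, true); substituting into the remaining equation gives: g(g(op(V, succ(node(0, true))))) = g(g(op(op(op(one, 0), node(U, true)), U))).
Decompose g/1: g(op(V, succ(node(0, true)))) = g(op(op(op(one, 0), node(U, true)), U)).
Decompose g/1: op(V, succ(node(0, true))) = op(op(op(one, 0), node(U, true)), U).
Decompose op/2: V = op(op(one, 0), node(U, true)),  succ(node(0, true)) = U.
Bind V := op(op(one, 0), node(U, true)); no other remaining equation mentions V.
Bind U := succ(node(0, true)). Substituting into the earlier bindings gives B := op(op(one, 0), node(succ(node(0, true)), true)), V := op(op(one, 0), node(succ(node(0, true)), true)).
MGU = { B -> op(op(one, 0), node(succ(node(0, true)), true)), Y2 -> node(0, true), V -> op(op(one, 0), node(succ(node(0, true)), true)), U -> succ(node(0, true)) }, so B -> op(op(one, 0), node(succ(node(0, true)), true)).

op(op(one, 0), node(succ(node(0, true)), true))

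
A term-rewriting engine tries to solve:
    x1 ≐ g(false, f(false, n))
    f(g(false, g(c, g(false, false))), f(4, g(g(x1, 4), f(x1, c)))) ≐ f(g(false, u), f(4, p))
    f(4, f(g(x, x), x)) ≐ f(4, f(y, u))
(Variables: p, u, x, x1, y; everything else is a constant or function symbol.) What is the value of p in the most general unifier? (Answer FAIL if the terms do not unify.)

Bind x1 := g(false, f(false, n)); substituting into the one remaining equation that mentions x1 gives: f(g(false, g(c, g(false, false))), f(4, g(g(g(false, f(false, n)), 4), f(g(false, f(false, n)), c)))) ≐ f(g(false, u), f(4, p)).
Decompose f/2: g(false, g(c, g(false, false))) ≐ g(false, u),  f(4, g(g(g(false, f(false, n)), 4), f(g(false, f(false, n)), c))) ≐ f(4, p).
Decompose g/2: false ≐ false,  g(c, g(false, false)) ≐ u.
Delete trivial equation false ≐ false.
Bind u := g(c, g(false, false)); substituting into the one remaining equation that mentions u gives: f(4, f(g(x, x), x)) ≐ f(4, f(y, g(c, g(false, false)))).
Decompose f/2: 4 ≐ 4,  g(g(g(false, f(false, n)), 4), f(g(false, f(false, n)), c)) ≐ p.
Delete trivial equation 4 ≐ 4.
Bind p := g(g(g(false, f(false, n)), 4), f(g(false, f(false, n)), c)); no other remaining equation mentions p.
Decompose f/2: 4 ≐ 4,  f(g(x, x), x) ≐ f(y, g(c, g(false, false))).
Delete trivial equation 4 ≐ 4.
Decompose f/2: g(x, x) ≐ y,  x ≐ g(c, g(false, false)).
Bind y := g(x, x); no other remaining equation mentions y.
Bind x := g(c, g(false, false)). Substituting into the earlier binding gives y := g(g(c, g(false, false)), g(c, g(false, false))).
MGU = { x1 := g(false, f(false, n)), u := g(c, g(false, false)), p := g(g(g(false, f(false, n)), 4), f(g(false, f(false, n)), c)), y := g(g(c, g(false, false)), g(c, g(false, false))), x := g(c, g(false, false)) }, so p := g(g(g(false, f(false, n)), 4), f(g(false, f(false, n)), c)).

g(g(g(false, f(false, n)), 4), f(g(false, f(false, n)), c))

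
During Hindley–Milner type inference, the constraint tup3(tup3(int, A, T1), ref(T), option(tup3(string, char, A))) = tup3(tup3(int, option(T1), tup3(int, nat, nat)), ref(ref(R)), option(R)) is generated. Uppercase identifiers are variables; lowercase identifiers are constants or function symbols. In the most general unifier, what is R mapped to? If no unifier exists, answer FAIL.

Decompose tup3/3: tup3(int, A, T1) = tup3(int, option(T1), tup3(int, nat, nat)),  ref(T) = ref(ref(R)),  option(tup3(string, char, A)) = option(R).
Decompose tup3/3: int = int,  A = option(T1),  T1 = tup3(int, nat, nat).
Delete trivial equation int = int.
Bind A := option(T1); substituting into the one remaining equation that mentions A gives: option(tup3(string, char, option(T1))) = option(R).
Bind T1 := tup3(int, nat, nat); substituting into the one remaining equation that mentions T1 gives: option(tup3(string, char, option(tup3(int, nat, nat)))) = option(R). Substituting into the earlier binding gives A := option(tup3(int, nat, nat)).
Decompose ref/1: T = ref(R).
Bind T := ref(R); no other remaining equation mentions T.
Decompose option/1: tup3(string, char, option(tup3(int, nat, nat))) = R.
Bind R := tup3(string, char, option(tup3(int, nat, nat))). Substituting into the earlier binding gives T := ref(tup3(string, char, option(tup3(int, nat, nat)))).
MGU = { A -> option(tup3(int, nat, nat)), T1 -> tup3(int, nat, nat), T -> ref(tup3(string, char, option(tup3(int, nat, nat)))), R -> tup3(string, char, option(tup3(int, nat, nat))) }, so R -> tup3(string, char, option(tup3(int, nat, nat))).

tup3(string, char, option(tup3(int, nat, nat)))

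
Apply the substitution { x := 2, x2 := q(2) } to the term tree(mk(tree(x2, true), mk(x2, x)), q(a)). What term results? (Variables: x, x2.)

Replace each occurrence of x with 2.
Replace each occurrence of x2 with q(2).
Result: tree(mk(tree(q(2), true), mk(q(2), 2)), q(a)).

tree(mk(tree(q(2), true), mk(q(2), 2)), q(a))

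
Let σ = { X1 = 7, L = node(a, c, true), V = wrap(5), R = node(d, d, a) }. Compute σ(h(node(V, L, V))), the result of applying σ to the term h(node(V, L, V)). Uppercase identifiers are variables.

h(node(wrap(5), node(a, c, true), wrap(5)))

Replace each occurrence of L with node(a, c, true).
Replace each occurrence of V with wrap(5).
Result: h(node(wrap(5), node(a, c, true), wrap(5))).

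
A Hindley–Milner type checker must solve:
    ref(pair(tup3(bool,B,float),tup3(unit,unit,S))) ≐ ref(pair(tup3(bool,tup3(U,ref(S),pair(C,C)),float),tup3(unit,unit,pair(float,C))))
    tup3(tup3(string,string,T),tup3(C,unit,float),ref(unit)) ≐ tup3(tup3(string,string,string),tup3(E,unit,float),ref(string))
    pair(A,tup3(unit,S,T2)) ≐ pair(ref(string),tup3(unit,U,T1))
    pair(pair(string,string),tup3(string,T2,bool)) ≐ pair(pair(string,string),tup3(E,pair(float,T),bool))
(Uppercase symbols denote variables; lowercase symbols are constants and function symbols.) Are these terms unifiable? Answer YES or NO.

NO

Decompose ref/1: pair(tup3(bool,B,float),tup3(unit,unit,S)) ≐ pair(tup3(bool,tup3(U,ref(S),pair(C,C)),float),tup3(unit,unit,pair(float,C))).
Decompose pair/2: tup3(bool,B,float) ≐ tup3(bool,tup3(U,ref(S),pair(C,C)),float),  tup3(unit,unit,S) ≐ tup3(unit,unit,pair(float,C)).
Decompose tup3/3: bool ≐ bool,  B ≐ tup3(U,ref(S),pair(C,C)),  float ≐ float.
Delete trivial equation bool ≐ bool.
Bind B := tup3(U,ref(S),pair(C,C)); no other remaining equation mentions B.
Delete trivial equation float ≐ float.
Decompose tup3/3: unit ≐ unit,  unit ≐ unit,  S ≐ pair(float,C).
Delete trivial equation unit ≐ unit.
Delete trivial equation unit ≐ unit.
Bind S := pair(float,C); substituting into the one remaining equation that mentions S gives: pair(A,tup3(unit,pair(float,C),T2)) ≐ pair(ref(string),tup3(unit,U,T1)). Substituting into the earlier binding gives B := tup3(U,ref(pair(float,C)),pair(C,C)).
Decompose tup3/3: tup3(string,string,T) ≐ tup3(string,string,string),  tup3(C,unit,float) ≐ tup3(E,unit,float),  ref(unit) ≐ ref(string).
Decompose tup3/3: string ≐ string,  string ≐ string,  T ≐ string.
Delete trivial equation string ≐ string.
Delete trivial equation string ≐ string.
Bind T := string; substituting into the one remaining equation that mentions T gives: pair(pair(string,string),tup3(string,T2,bool)) ≐ pair(pair(string,string),tup3(E,pair(float,string),bool)).
Decompose tup3/3: C ≐ E,  unit ≐ unit,  float ≐ float.
Bind C := E; substituting into the one remaining equation that mentions C gives: pair(A,tup3(unit,pair(float,E),T2)) ≐ pair(ref(string),tup3(unit,U,T1)). Substituting into the earlier bindings gives B := tup3(U,ref(pair(float,E)),pair(E,E)), S := pair(float,E).
Delete trivial equation unit ≐ unit.
Delete trivial equation float ≐ float.
Decompose ref/1: unit ≐ string.
Clash: constants unit and string differ; no unifier exists.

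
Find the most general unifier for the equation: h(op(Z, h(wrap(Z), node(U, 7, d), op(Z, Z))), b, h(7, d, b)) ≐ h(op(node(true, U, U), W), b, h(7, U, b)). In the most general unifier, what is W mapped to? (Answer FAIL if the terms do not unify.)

Decompose h/3: op(Z, h(wrap(Z), node(U, 7, d), op(Z, Z))) ≐ op(node(true, U, U), W),  b ≐ b,  h(7, d, b) ≐ h(7, U, b).
Decompose op/2: Z ≐ node(true, U, U),  h(wrap(Z), node(U, 7, d), op(Z, Z)) ≐ W.
Bind Z := node(true, U, U); substituting into the one remaining equation that mentions Z gives: h(wrap(node(true, U, U)), node(U, 7, d), op(node(true, U, U), node(true, U, U))) ≐ W.
Bind W := h(wrap(node(true, U, U)), node(U, 7, d), op(node(true, U, U), node(true, U, U))); no other remaining equation mentions W.
Delete trivial equation b ≐ b.
Decompose h/3: 7 ≐ 7,  d ≐ U,  b ≐ b.
Delete trivial equation 7 ≐ 7.
Bind U := d; no other remaining equation mentions U. Substituting into the earlier bindings gives Z := node(true, d, d), W := h(wrap(node(true, d, d)), node(d, 7, d), op(node(true, d, d), node(true, d, d))).
Delete trivial equation b ≐ b.
MGU = { Z := node(true, d, d), W := h(wrap(node(true, d, d)), node(d, 7, d), op(node(true, d, d), node(true, d, d))), U := d }, so W := h(wrap(node(true, d, d)), node(d, 7, d), op(node(true, d, d), node(true, d, d))).

h(wrap(node(true, d, d)), node(d, 7, d), op(node(true, d, d), node(true, d, d)))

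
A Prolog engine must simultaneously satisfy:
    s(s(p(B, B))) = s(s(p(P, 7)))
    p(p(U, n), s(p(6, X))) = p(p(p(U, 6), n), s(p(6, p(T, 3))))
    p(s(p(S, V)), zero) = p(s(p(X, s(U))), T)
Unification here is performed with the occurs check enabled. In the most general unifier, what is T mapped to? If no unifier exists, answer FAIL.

FAIL

Decompose s/1: s(p(B, B)) = s(p(P, 7)).
Decompose s/1: p(B, B) = p(P, 7).
Decompose p/2: B = P,  B = 7.
Bind B := P; substituting into the one remaining equation that mentions B gives: P = 7.
Bind P := 7; no other remaining equation mentions P. Substituting into the earlier binding gives B := 7.
Decompose p/2: p(U, n) = p(p(U, 6), n),  s(p(6, X)) = s(p(6, p(T, 3))).
Decompose p/2: U = p(U, 6),  n = n.
Occurs check fails: U occurs in p(U, 6); the equation U = p(U, 6) has no finite solution.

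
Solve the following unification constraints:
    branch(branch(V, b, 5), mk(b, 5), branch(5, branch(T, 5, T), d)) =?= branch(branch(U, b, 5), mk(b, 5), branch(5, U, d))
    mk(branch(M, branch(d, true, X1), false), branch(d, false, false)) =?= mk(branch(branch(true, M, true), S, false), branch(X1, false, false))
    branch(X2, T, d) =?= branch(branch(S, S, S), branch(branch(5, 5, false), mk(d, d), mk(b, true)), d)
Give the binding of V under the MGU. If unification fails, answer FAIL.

FAIL

Decompose branch/3: branch(V, b, 5) =?= branch(U, b, 5),  mk(b, 5) =?= mk(b, 5),  branch(5, branch(T, 5, T), d) =?= branch(5, U, d).
Decompose branch/3: V =?= U,  b =?= b,  5 =?= 5.
Bind V := U; no other remaining equation mentions V.
Delete trivial equation b =?= b.
Delete trivial equation 5 =?= 5.
Delete trivial equation mk(b, 5) =?= mk(b, 5).
Decompose branch/3: 5 =?= 5,  branch(T, 5, T) =?= U,  d =?= d.
Delete trivial equation 5 =?= 5.
Bind U := branch(T, 5, T); no other remaining equation mentions U. Substituting into the earlier binding gives V := branch(T, 5, T).
Delete trivial equation d =?= d.
Decompose mk/2: branch(M, branch(d, true, X1), false) =?= branch(branch(true, M, true), S, false),  branch(d, false, false) =?= branch(X1, false, false).
Decompose branch/3: M =?= branch(true, M, true),  branch(d, true, X1) =?= S,  false =?= false.
Occurs check fails: M occurs in branch(true, M, true); the equation M =?= branch(true, M, true) has no finite solution.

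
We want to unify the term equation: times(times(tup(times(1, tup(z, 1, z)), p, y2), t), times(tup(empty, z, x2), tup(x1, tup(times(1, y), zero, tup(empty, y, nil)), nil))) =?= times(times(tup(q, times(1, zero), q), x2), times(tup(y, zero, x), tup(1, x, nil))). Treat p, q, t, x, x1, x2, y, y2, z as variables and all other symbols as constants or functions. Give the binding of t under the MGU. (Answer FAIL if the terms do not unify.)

Decompose times/2: times(tup(times(1, tup(z, 1, z)), p, y2), t) =?= times(tup(q, times(1, zero), q), x2),  times(tup(empty, z, x2), tup(x1, tup(times(1, y), zero, tup(empty, y, nil)), nil)) =?= times(tup(y, zero, x), tup(1, x, nil)).
Decompose times/2: tup(times(1, tup(z, 1, z)), p, y2) =?= tup(q, times(1, zero), q),  t =?= x2.
Decompose tup/3: times(1, tup(z, 1, z)) =?= q,  p =?= times(1, zero),  y2 =?= q.
Bind q := times(1, tup(z, 1, z)); substituting into the one remaining equation that mentions q gives: y2 =?= times(1, tup(z, 1, z)).
Bind p := times(1, zero); no other remaining equation mentions p.
Bind y2 := times(1, tup(z, 1, z)); no other remaining equation mentions y2.
Bind t := x2; no other remaining equation mentions t.
Decompose times/2: tup(empty, z, x2) =?= tup(y, zero, x),  tup(x1, tup(times(1, y), zero, tup(empty, y, nil)), nil) =?= tup(1, x, nil).
Decompose tup/3: empty =?= y,  z =?= zero,  x2 =?= x.
Bind y := empty; substituting into the one remaining equation that mentions y gives: tup(x1, tup(times(1, empty), zero, tup(empty, empty, nil)), nil) =?= tup(1, x, nil).
Bind z := zero; no other remaining equation mentions z. Substituting into the earlier bindings gives q := times(1, tup(zero, 1, zero)), y2 := times(1, tup(zero, 1, zero)).
Bind x2 := x; no other remaining equation mentions x2. Substituting into the earlier binding gives t := x.
Decompose tup/3: x1 =?= 1,  tup(times(1, empty), zero, tup(empty, empty, nil)) =?= x,  nil =?= nil.
Bind x1 := 1; no other remaining equation mentions x1.
Bind x := tup(times(1, empty), zero, tup(empty, empty, nil)); no other remaining equation mentions x. Substituting into the earlier bindings gives t := tup(times(1, empty), zero, tup(empty, empty, nil)), x2 := tup(times(1, empty), zero, tup(empty, empty, nil)).
Delete trivial equation nil =?= nil.
MGU = { q -> times(1, tup(zero, 1, zero)), p -> times(1, zero), y2 -> times(1, tup(zero, 1, zero)), t -> tup(times(1, empty), zero, tup(empty, empty, nil)), y -> empty, z -> zero, x2 -> tup(times(1, empty), zero, tup(empty, empty, nil)), x1 -> 1, x -> tup(times(1, empty), zero, tup(empty, empty, nil)) }, so t -> tup(times(1, empty), zero, tup(empty, empty, nil)).

tup(times(1, empty), zero, tup(empty, empty, nil))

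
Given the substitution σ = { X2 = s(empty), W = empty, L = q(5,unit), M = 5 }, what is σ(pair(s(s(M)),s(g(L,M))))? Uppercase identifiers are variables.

Replace each occurrence of L with q(5,unit).
Replace each occurrence of M with 5.
Result: pair(s(s(5)),s(g(q(5,unit),5))).

pair(s(s(5)),s(g(q(5,unit),5)))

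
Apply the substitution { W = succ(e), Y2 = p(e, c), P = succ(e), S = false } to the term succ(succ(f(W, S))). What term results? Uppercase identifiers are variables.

Replace each occurrence of W with succ(e).
Replace each occurrence of S with false.
Result: succ(succ(f(succ(e), false))).

succ(succ(f(succ(e), false)))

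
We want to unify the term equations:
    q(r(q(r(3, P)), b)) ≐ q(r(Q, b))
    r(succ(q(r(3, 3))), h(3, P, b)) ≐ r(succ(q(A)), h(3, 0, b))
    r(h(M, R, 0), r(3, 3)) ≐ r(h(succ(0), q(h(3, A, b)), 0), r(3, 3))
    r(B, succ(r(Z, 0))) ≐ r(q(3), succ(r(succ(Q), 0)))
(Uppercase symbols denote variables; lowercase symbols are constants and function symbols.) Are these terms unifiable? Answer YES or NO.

Decompose q/1: r(q(r(3, P)), b) ≐ r(Q, b).
Decompose r/2: q(r(3, P)) ≐ Q,  b ≐ b.
Bind Q := q(r(3, P)); substituting into the one remaining equation that mentions Q gives: r(B, succ(r(Z, 0))) ≐ r(q(3), succ(r(succ(q(r(3, P))), 0))).
Delete trivial equation b ≐ b.
Decompose r/2: succ(q(r(3, 3))) ≐ succ(q(A)),  h(3, P, b) ≐ h(3, 0, b).
Decompose succ/1: q(r(3, 3)) ≐ q(A).
Decompose q/1: r(3, 3) ≐ A.
Bind A := r(3, 3); substituting into the one remaining equation that mentions A gives: r(h(M, R, 0), r(3, 3)) ≐ r(h(succ(0), q(h(3, r(3, 3), b)), 0), r(3, 3)).
Decompose h/3: 3 ≐ 3,  P ≐ 0,  b ≐ b.
Delete trivial equation 3 ≐ 3.
Bind P := 0; substituting into the one remaining equation that mentions P gives: r(B, succ(r(Z, 0))) ≐ r(q(3), succ(r(succ(q(r(3, 0))), 0))). Substituting into the earlier binding gives Q := q(r(3, 0)).
Delete trivial equation b ≐ b.
Decompose r/2: h(M, R, 0) ≐ h(succ(0), q(h(3, r(3, 3), b)), 0),  r(3, 3) ≐ r(3, 3).
Decompose h/3: M ≐ succ(0),  R ≐ q(h(3, r(3, 3), b)),  0 ≐ 0.
Bind M := succ(0); no other remaining equation mentions M.
Bind R := q(h(3, r(3, 3), b)); no other remaining equation mentions R.
Delete trivial equation 0 ≐ 0.
Delete trivial equation r(3, 3) ≐ r(3, 3).
Decompose r/2: B ≐ q(3),  succ(r(Z, 0)) ≐ succ(r(succ(q(r(3, 0))), 0)).
Bind B := q(3); no other remaining equation mentions B.
Decompose succ/1: r(Z, 0) ≐ r(succ(q(r(3, 0))), 0).
Decompose r/2: Z ≐ succ(q(r(3, 0))),  0 ≐ 0.
Bind Z := succ(q(r(3, 0))); no other remaining equation mentions Z.
Delete trivial equation 0 ≐ 0.
No equations remain and no clash or occurs-check failure arose, so a unifier exists.

YES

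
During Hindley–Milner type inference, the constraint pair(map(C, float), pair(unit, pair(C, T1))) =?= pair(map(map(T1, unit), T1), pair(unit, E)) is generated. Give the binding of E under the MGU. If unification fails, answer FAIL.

pair(map(float, unit), float)

Decompose pair/2: map(C, float) =?= map(map(T1, unit), T1),  pair(unit, pair(C, T1)) =?= pair(unit, E).
Decompose map/2: C =?= map(T1, unit),  float =?= T1.
Bind C := map(T1, unit); substituting into the one remaining equation that mentions C gives: pair(unit, pair(map(T1, unit), T1)) =?= pair(unit, E).
Bind T1 := float; substituting into the remaining equation gives: pair(unit, pair(map(float, unit), float)) =?= pair(unit, E). Substituting into the earlier binding gives C := map(float, unit).
Decompose pair/2: unit =?= unit,  pair(map(float, unit), float) =?= E.
Delete trivial equation unit =?= unit.
Bind E := pair(map(float, unit), float).
MGU = { C -> map(float, unit), T1 -> float, E -> pair(map(float, unit), float) }, so E -> pair(map(float, unit), float).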